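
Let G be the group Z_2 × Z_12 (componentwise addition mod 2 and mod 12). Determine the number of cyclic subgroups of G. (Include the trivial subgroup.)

Group the elements of G by the cyclic subgroup they generate; each cyclic subgroup of order d accounts for φ(d) elements.
Cyclic subgroups by order — order 1: 1; order 2: 3; order 3: 1; order 4: 2; order 6: 3; order 12: 2.
Total: 12.

12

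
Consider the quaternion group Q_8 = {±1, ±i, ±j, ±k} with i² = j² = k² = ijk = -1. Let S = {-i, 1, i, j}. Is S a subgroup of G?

No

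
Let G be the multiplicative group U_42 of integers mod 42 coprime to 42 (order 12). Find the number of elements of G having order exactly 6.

6

The elements of order 6 are: 5, 11, 17, 19, 23, 31.
That's 6.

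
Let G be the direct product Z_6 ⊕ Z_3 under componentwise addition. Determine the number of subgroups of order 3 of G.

4

|G| = 18 and 3 | 18, so subgroups of order 3 are possible by Lagrange.
The subgroups of order 3 are: {(0,0), (0,1), (0,2)}; {(0,0), (2,0), (4,0)}; {(0,0), (2,1), (4,2)}; {(0,0), (2,2), (4,1)}.
So G has 4 subgroups of order 3.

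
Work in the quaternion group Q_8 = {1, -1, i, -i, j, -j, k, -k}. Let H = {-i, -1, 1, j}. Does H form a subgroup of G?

No

-i ∈ H but its inverse i ∉ H, so H is not a subgroup.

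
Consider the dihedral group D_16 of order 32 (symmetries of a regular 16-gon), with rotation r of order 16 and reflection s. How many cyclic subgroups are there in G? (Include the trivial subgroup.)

21

Group the elements of G by the cyclic subgroup they generate; each cyclic subgroup of order d accounts for φ(d) elements.
Cyclic subgroups by order — order 1: 1; order 2: 17; order 4: 1; order 8: 1; order 16: 1.
Total: 21.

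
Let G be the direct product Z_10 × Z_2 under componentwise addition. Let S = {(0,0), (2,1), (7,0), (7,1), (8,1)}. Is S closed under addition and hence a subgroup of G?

(7,1) ∈ S but its inverse (3,1) ∉ S, so S is not a subgroup.

No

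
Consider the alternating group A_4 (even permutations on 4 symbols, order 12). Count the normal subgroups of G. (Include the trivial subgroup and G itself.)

G has 10 subgroups. Checking conjugation-invariance by order — order 1: 1/1 normal; order 2: 0/3 normal; order 3: 0/4 normal; order 4: 1/1 normal; order 12: 1/1 normal.
Total normal subgroups: 3.

3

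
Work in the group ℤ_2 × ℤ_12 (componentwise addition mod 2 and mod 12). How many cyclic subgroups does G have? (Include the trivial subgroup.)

Group the elements of G by the cyclic subgroup they generate; each cyclic subgroup of order d accounts for φ(d) elements.
Cyclic subgroups by order — order 1: 1; order 2: 3; order 3: 1; order 4: 2; order 6: 3; order 12: 2.
Total: 12.

12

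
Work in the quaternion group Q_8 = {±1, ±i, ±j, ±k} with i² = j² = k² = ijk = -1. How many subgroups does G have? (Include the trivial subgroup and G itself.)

6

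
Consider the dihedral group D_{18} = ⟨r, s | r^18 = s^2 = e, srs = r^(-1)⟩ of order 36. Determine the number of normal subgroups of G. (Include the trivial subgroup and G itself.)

9

G has 45 subgroups. Checking conjugation-invariance by order — order 1: 1/1 normal; order 2: 1/19 normal; order 3: 1/1 normal; order 4: 0/9 normal; order 6: 1/7 normal; order 9: 1/1 normal; order 12: 0/3 normal; order 18: 3/3 normal; order 36: 1/1 normal.
Total normal subgroups: 9.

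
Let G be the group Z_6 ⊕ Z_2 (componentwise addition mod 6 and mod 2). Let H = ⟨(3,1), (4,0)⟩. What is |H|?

|⟨(3,1)⟩| = 2 and |⟨(4,0)⟩| = 3, so |H| is a multiple of lcm(2, 3) = 6 and divides |G| = 12.
Closing under the operation: H = {(0,0), (1,1), (2,0), (3,1), (4,0), (5,1)}, so |H| = 6.

6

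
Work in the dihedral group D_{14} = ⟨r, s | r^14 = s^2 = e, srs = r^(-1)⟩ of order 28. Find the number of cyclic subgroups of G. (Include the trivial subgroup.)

Each element a generates a cyclic subgroup ⟨a⟩; distinct elements may generate the same one (a cyclic group of order d has φ(d) generators).
Cyclic subgroups by order — order 1: 1; order 2: 15; order 7: 1; order 14: 1.
Total: 18.

18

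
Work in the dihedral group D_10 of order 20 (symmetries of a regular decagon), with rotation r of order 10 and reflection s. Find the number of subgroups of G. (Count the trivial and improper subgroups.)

22

|G| = 20, so by Lagrange every subgroup order divides 20. Divisors: 1, 2, 4, 5, 10, 20.
Subgroups by order — order 1: 1; order 2: 11; order 4: 5; order 5: 1; order 10: 3; order 20: 1.
Total: 1 + 11 + 5 + 1 + 3 + 1 = 22.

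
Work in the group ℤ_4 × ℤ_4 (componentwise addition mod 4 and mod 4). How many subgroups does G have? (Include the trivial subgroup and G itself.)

|G| = 16, so by Lagrange every subgroup order divides 16. Divisors: 1, 2, 4, 8, 16.
Subgroups by order — order 1: 1; order 2: 3; order 4: 7; order 8: 3; order 16: 1.
Total: 1 + 3 + 7 + 3 + 1 = 15.

15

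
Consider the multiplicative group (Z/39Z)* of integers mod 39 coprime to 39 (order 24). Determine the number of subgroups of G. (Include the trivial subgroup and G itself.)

16

|G| = 24, so by Lagrange every subgroup order divides 24. Divisors: 1, 2, 3, 4, 6, 8, 12, 24.
Subgroups by order — order 1: 1; order 2: 3; order 3: 1; order 4: 3; order 6: 3; order 8: 1; order 12: 3; order 24: 1.
Total: 1 + 3 + 1 + 3 + 3 + 1 + 3 + 1 = 16.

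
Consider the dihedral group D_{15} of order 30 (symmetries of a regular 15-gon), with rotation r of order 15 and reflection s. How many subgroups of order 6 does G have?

|G| = 30 and 6 | 30, so subgroups of order 6 are possible by Lagrange.
The subgroups of order 6 are: {e, r^5, r^10, s, r^5s, r^10s}; {e, r^5, r^10, rs, r^6s, r^11s}; {e, r^5, r^10, r^2s, r^7s, r^12s}; {e, r^5, r^10, r^3s, r^8s, r^13s}; … (5 in all).
So G has 5 subgroups of order 6.

5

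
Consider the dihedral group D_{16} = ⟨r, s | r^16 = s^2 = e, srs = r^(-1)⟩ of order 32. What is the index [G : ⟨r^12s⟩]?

16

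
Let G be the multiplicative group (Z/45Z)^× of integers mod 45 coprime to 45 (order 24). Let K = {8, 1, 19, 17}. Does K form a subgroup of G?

Yes

|K| = 4 divides |G| = 24, consistent with Lagrange.
K contains the identity, every element's inverse is in K, and K is closed under ·: it is a subgroup.
In fact K = ⟨8⟩.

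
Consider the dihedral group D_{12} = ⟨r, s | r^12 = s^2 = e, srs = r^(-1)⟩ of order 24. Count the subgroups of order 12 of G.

|G| = 24 and 12 | 24, so subgroups of order 12 are possible by Lagrange.
The subgroups of order 12 are: {e, r, r^2, r^3, r^4, r^5, r^6, r^7, r^8, r^9, r^10, r^11}; {e, r^2, r^4, r^6, r^8, r^10, s, r^2s, r^4s, r^6s, r^8s, r^10s}; {e, r^2, r^4, r^6, r^8, r^10, rs, r^3s, r^5s, r^7s, r^9s, r^11s}.
So G has 3 subgroups of order 12.

3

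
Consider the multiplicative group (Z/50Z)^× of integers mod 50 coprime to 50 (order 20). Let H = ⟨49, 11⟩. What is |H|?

|⟨49⟩| = 2 and |⟨11⟩| = 5, so |H| is a multiple of lcm(2, 5) = 10 and divides |G| = 20.
Closing under the operation: H = {1, 9, 11, 19, 21, 29, 31, 39, 41, 49}, so |H| = 10.

10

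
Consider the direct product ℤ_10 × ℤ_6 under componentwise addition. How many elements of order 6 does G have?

6

An element (a,b) has order lcm(ord(a), ord(b)); count pairs with lcm equal to 6.
Enumerating gives 6 such elements.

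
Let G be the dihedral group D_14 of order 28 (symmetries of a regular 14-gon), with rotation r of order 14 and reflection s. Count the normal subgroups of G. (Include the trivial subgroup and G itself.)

G has 28 subgroups. Checking conjugation-invariance by order — order 1: 1/1 normal; order 2: 1/15 normal; order 4: 0/7 normal; order 7: 1/1 normal; order 14: 3/3 normal; order 28: 1/1 normal.
Total normal subgroups: 7.

7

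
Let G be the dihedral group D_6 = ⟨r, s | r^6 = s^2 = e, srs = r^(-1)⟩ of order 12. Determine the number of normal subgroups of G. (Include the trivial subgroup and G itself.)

7

G has 16 subgroups. Checking conjugation-invariance by order — order 1: 1/1 normal; order 2: 1/7 normal; order 3: 1/1 normal; order 4: 0/3 normal; order 6: 3/3 normal; order 12: 1/1 normal.
Total normal subgroups: 7.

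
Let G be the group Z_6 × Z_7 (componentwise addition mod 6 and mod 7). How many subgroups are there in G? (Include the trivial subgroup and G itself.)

8

|G| = 42, so by Lagrange every subgroup order divides 42. Divisors: 1, 2, 3, 6, 7, 14, 21, 42.
Subgroups by order — order 1: 1; order 2: 1; order 3: 1; order 6: 1; order 7: 1; order 14: 1; order 21: 1; order 42: 1.
Total: 1 + 1 + 1 + 1 + 1 + 1 + 1 + 1 = 8.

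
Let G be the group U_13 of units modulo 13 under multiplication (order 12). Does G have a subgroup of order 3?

Yes

3 | 12. A subgroup of order 3 is {1, 3, 9}.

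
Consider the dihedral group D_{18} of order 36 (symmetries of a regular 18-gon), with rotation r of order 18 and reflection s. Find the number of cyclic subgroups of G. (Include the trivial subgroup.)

Group the elements of G by the cyclic subgroup they generate; each cyclic subgroup of order d accounts for φ(d) elements.
Cyclic subgroups by order — order 1: 1; order 2: 19; order 3: 1; order 6: 1; order 9: 1; order 18: 1.
Total: 24.

24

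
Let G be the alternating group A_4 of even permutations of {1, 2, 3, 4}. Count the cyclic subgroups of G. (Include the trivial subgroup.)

Each element a generates a cyclic subgroup ⟨a⟩; distinct elements may generate the same one (a cyclic group of order d has φ(d) generators).
Cyclic subgroups by order — order 1: 1; order 2: 3; order 3: 4.
Total: 8.

8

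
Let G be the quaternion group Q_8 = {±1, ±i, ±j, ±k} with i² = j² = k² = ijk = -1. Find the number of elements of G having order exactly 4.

The elements of order 4 are: i, -i, j, -j, k, -k.
That's 6.

6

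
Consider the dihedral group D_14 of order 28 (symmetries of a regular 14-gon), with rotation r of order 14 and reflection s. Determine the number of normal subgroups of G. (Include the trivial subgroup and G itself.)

G has 28 subgroups. Checking conjugation-invariance by order — order 1: 1/1 normal; order 2: 1/15 normal; order 4: 0/7 normal; order 7: 1/1 normal; order 14: 3/3 normal; order 28: 1/1 normal.
Total normal subgroups: 7.

7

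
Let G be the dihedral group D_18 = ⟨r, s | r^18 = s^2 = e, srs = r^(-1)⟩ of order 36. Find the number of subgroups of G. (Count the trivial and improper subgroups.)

|G| = 36, so by Lagrange every subgroup order divides 36. Divisors: 1, 2, 3, 4, 6, 9, 12, 18, 36.
Subgroups by order — order 1: 1; order 2: 19; order 3: 1; order 4: 9; order 6: 7; order 9: 1; order 12: 3; order 18: 3; order 36: 1.
Total: 1 + 19 + 1 + 9 + 7 + 1 + 3 + 3 + 1 = 45.

45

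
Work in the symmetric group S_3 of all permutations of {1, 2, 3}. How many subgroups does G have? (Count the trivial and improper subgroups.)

|G| = 6, so by Lagrange every subgroup order divides 6. Divisors: 1, 2, 3, 6.
Subgroups by order — order 1: 1; order 2: 3; order 3: 1; order 6: 1.
Total: 1 + 3 + 1 + 1 = 6.

6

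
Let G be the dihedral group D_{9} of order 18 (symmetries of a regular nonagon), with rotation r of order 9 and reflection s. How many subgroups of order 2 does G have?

|G| = 18 and 2 | 18, so subgroups of order 2 are possible by Lagrange.
The subgroups of order 2 are: {e, r^2s}; {e, r^3s}; {e, r^4s}; {e, r^5s}; … (9 in all).
So G has 9 subgroups of order 2.

9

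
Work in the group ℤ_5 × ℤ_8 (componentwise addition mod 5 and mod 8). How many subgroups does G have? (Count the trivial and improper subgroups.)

8

|G| = 40, so by Lagrange every subgroup order divides 40. Divisors: 1, 2, 4, 5, 8, 10, 20, 40.
Subgroups by order — order 1: 1; order 2: 1; order 4: 1; order 5: 1; order 8: 1; order 10: 1; order 20: 1; order 40: 1.
Total: 1 + 1 + 1 + 1 + 1 + 1 + 1 + 1 = 8.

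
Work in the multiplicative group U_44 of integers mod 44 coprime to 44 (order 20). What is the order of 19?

10

Compute successive powers of 19 mod 44: 19, 9, 39, 37, 43, 25, 35, 5, …; 19^10 ≡ 1 (mod 44).
So |⟨19⟩| = 10.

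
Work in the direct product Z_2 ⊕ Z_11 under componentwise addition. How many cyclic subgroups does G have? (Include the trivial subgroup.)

A cyclic subgroup of order d is generated by each of its φ(d) elements of order d, so the cyclic subgroups of order d number (#elements of order d)/φ(d).
Cyclic subgroups by order — order 1: 1; order 2: 1; order 11: 1; order 22: 1.
Total: 4.

4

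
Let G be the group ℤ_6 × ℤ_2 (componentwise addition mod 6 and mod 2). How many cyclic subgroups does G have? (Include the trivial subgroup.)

Each element a generates a cyclic subgroup ⟨a⟩; distinct elements may generate the same one (a cyclic group of order d has φ(d) generators).
Cyclic subgroups by order — order 1: 1; order 2: 3; order 3: 1; order 6: 3.
Total: 8.

8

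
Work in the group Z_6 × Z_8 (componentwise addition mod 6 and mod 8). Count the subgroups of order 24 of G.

3

|G| = 48 and 24 | 48, so subgroups of order 24 are possible by Lagrange.
The subgroups of order 24 are: {(0,0), (0,1), (0,2), (0,3), (0,4), (0,5), (0,6), (0,7), (2,0), (2,1), (2,2), (2,3), (2,4), (2,5), (2,6), (2,7), (4,0), (4,1), (4,2), (4,3), (4,4), (4,5), (4,6), (4,7)}; {(0,0), (0,2), (0,4), (0,6), (1,0), (1,2), (1,4), (1,6), (2,0), (2,2), (2,4), (2,6), (3,0), (3,2), (3,4), (3,6), (4,0), (4,2), (4,4), (4,6), (5,0), (5,2), (5,4), (5,6)}; {(0,0), (0,2), (0,4), (0,6), (1,1), (1,3), (1,5), (1,7), (2,0), (2,2), (2,4), (2,6), (3,1), (3,3), (3,5), (3,7), (4,0), (4,2), (4,4), (4,6), (5,1), (5,3), (5,5), (5,7)}.
So G has 3 subgroups of order 24.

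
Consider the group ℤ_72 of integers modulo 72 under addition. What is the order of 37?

72

In ℤ_72, the order of an element a is n/gcd(a, n).
gcd(37, 72) = 1, so |⟨37⟩| = 72/1 = 72.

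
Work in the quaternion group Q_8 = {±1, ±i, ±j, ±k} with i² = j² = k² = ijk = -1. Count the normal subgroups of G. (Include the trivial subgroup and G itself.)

6

G has 6 subgroups. Checking conjugation-invariance by order — order 1: 1/1 normal; order 2: 1/1 normal; order 4: 3/3 normal; order 8: 1/1 normal.
Total normal subgroups: 6.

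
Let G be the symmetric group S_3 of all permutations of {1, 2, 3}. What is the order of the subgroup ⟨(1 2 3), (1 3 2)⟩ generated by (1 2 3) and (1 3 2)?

|⟨(1 2 3)⟩| = 3 and |⟨(1 3 2)⟩| = 3, so |H| is a multiple of lcm(3, 3) = 3 and divides |G| = 6.
Closing under the operation: H = {e, (1 2 3), (1 3 2)}, so |H| = 3.

3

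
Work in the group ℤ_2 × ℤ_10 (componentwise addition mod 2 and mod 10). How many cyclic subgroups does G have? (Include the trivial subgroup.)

8

Each element a generates a cyclic subgroup ⟨a⟩; distinct elements may generate the same one (a cyclic group of order d has φ(d) generators).
Cyclic subgroups by order — order 1: 1; order 2: 3; order 5: 1; order 10: 3.
Total: 8.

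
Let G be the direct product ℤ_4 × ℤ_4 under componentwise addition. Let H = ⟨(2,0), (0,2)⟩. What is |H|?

4

|⟨(2,0)⟩| = 2 and |⟨(0,2)⟩| = 2, so |H| is a multiple of lcm(2, 2) = 2 and divides |G| = 16.
Closing under the operation: H = {(0,0), (0,2), (2,0), (2,2)}, so |H| = 4.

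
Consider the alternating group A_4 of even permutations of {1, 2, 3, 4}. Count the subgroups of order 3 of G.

4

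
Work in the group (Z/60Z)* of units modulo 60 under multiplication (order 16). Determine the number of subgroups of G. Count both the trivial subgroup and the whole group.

|G| = 16, so by Lagrange every subgroup order divides 16. Divisors: 1, 2, 4, 8, 16.
Subgroups by order — order 1: 1; order 2: 7; order 4: 11; order 8: 7; order 16: 1.
Total: 1 + 7 + 11 + 7 + 1 = 27.

27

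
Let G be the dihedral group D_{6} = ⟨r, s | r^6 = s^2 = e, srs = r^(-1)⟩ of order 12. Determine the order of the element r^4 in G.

Computing powers of r^4: the smallest k with (r^4)^k = e is k = 3.

3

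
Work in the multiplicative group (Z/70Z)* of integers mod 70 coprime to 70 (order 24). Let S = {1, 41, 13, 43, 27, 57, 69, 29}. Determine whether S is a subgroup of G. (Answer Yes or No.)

Yes

|S| = 8 divides |G| = 24, consistent with Lagrange.
S contains the identity, every element's inverse is in S, and S is closed under ·: it is a subgroup.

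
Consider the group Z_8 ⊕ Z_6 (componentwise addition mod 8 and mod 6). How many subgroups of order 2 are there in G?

|G| = 48 and 2 | 48, so subgroups of order 2 are possible by Lagrange.
The subgroups of order 2 are: {(0,0), (0,3)}; {(0,0), (4,0)}; {(0,0), (4,3)}.
So G has 3 subgroups of order 2.

3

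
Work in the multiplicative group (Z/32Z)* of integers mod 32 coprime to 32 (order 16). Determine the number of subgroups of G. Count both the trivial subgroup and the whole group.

11

|G| = 16, so by Lagrange every subgroup order divides 16. Divisors: 1, 2, 4, 8, 16.
Subgroups by order — order 1: 1; order 2: 3; order 4: 3; order 8: 3; order 16: 1.
Total: 1 + 3 + 3 + 3 + 1 = 11.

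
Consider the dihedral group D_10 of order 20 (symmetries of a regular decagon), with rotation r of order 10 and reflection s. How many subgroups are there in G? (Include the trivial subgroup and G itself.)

22

|G| = 20, so by Lagrange every subgroup order divides 20. Divisors: 1, 2, 4, 5, 10, 20.
Subgroups by order — order 1: 1; order 2: 11; order 4: 5; order 5: 1; order 10: 3; order 20: 1.
Total: 1 + 11 + 5 + 1 + 3 + 1 = 22.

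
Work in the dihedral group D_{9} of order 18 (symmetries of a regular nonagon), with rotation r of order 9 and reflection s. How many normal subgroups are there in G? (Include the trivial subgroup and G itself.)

4

G has 16 subgroups. Checking conjugation-invariance by order — order 1: 1/1 normal; order 2: 0/9 normal; order 3: 1/1 normal; order 6: 0/3 normal; order 9: 1/1 normal; order 18: 1/1 normal.
Total normal subgroups: 4.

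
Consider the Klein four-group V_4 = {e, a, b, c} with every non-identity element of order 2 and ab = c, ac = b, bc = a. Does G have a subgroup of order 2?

Yes

2 | 4. A subgroup of order 2 is {e, a}.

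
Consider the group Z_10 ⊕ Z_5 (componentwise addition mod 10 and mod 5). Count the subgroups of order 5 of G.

6

|G| = 50 and 5 | 50, so subgroups of order 5 are possible by Lagrange.
The subgroups of order 5 are: {(0,0), (0,1), (0,2), (0,3), (0,4)}; {(0,0), (2,0), (4,0), (6,0), (8,0)}; {(0,0), (2,1), (4,2), (6,3), (8,4)}; {(0,0), (2,2), (4,4), (6,1), (8,3)}; … (6 in all).
So G has 6 subgroups of order 5.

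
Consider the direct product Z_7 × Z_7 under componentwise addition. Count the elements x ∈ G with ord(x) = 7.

An element (a,b) has order lcm(ord(a), ord(b)); count pairs with lcm equal to 7.
Enumerating gives 48 such elements.

48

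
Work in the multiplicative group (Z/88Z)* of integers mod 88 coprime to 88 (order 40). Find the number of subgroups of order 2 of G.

7

|G| = 40 and 2 | 40, so subgroups of order 2 are possible by Lagrange.
The subgroups of order 2 are: {1, 21}; {1, 23}; {1, 43}; {1, 45}; … (7 in all).
So G has 7 subgroups of order 2.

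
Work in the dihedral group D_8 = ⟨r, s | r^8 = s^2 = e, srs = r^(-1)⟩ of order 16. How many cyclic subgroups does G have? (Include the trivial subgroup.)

Each element a generates a cyclic subgroup ⟨a⟩; distinct elements may generate the same one (a cyclic group of order d has φ(d) generators).
Cyclic subgroups by order — order 1: 1; order 2: 9; order 4: 1; order 8: 1.
Total: 12.

12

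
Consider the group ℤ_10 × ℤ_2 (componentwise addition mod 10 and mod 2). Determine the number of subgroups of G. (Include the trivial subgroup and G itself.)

|G| = 20, so by Lagrange every subgroup order divides 20. Divisors: 1, 2, 4, 5, 10, 20.
Subgroups by order — order 1: 1; order 2: 3; order 4: 1; order 5: 1; order 10: 3; order 20: 1.
Total: 1 + 3 + 1 + 1 + 3 + 1 = 10.

10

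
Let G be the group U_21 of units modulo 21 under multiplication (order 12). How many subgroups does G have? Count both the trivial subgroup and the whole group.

|G| = 12, so by Lagrange every subgroup order divides 12. Divisors: 1, 2, 3, 4, 6, 12.
Subgroups by order — order 1: 1; order 2: 3; order 3: 1; order 4: 1; order 6: 3; order 12: 1.
Total: 1 + 3 + 1 + 1 + 3 + 1 = 10.

10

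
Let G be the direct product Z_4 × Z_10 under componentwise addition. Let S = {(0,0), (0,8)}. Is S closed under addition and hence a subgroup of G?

(0,8) ∈ S but its inverse (0,2) ∉ S, so S is not a subgroup.

No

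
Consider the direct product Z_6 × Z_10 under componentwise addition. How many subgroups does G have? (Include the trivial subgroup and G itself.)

|G| = 60, so by Lagrange every subgroup order divides 60. Divisors: 1, 2, 3, 4, 5, 6, 10, 12, 15, 20, 30, 60.
Subgroups by order — order 1: 1; order 2: 3; order 3: 1; order 4: 1; order 5: 1; order 6: 3; order 10: 3; order 12: 1; order 15: 1; order 20: 1; order 30: 3; order 60: 1.
Total: 1 + 3 + 1 + 1 + 1 + 3 + 3 + 1 + 1 + 1 + 3 + 1 = 20.

20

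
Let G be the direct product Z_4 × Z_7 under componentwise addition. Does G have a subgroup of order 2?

2 | 28. A subgroup of order 2 is {(0,0), (2,0)}.

Yes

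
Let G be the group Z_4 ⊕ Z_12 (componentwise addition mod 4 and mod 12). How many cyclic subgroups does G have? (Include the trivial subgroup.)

20

A cyclic subgroup of order d is generated by each of its φ(d) elements of order d, so the cyclic subgroups of order d number (#elements of order d)/φ(d).
Cyclic subgroups by order — order 1: 1; order 2: 3; order 3: 1; order 4: 6; order 6: 3; order 12: 6.
Total: 20.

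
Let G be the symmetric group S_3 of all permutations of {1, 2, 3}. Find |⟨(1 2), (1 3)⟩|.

|⟨(1 2)⟩| = 2 and |⟨(1 3)⟩| = 2, so |H| is a multiple of lcm(2, 2) = 2 and divides |G| = 6.
Closing {(1 2), (1 3)} under the group operation gives all of G, so |H| = 6.

6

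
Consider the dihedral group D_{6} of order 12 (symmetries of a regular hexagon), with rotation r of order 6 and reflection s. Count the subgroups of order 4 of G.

|G| = 12 and 4 | 12, so subgroups of order 4 are possible by Lagrange.
The subgroups of order 4 are: {e, r^3, r^2s, r^5s}; {e, r^3, s, r^3s}; {e, r^3, rs, r^4s}.
So G has 3 subgroups of order 4.

3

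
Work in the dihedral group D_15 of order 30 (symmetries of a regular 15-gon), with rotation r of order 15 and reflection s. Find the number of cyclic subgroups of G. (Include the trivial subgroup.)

19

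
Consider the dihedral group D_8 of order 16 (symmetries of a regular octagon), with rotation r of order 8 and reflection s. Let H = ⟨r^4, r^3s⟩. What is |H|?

4

|⟨r^4⟩| = 2 and |⟨r^3s⟩| = 2, so |H| is a multiple of lcm(2, 2) = 2 and divides |G| = 16.
Closing under the operation: H = {e, r^4, r^3s, r^7s}, so |H| = 4.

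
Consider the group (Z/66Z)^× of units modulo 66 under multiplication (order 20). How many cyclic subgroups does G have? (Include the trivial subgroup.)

Group the elements of G by the cyclic subgroup they generate; each cyclic subgroup of order d accounts for φ(d) elements.
Cyclic subgroups by order — order 1: 1; order 2: 3; order 5: 1; order 10: 3.
Total: 8.

8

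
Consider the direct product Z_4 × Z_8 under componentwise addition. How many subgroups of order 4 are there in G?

7

|G| = 32 and 4 | 32, so subgroups of order 4 are possible by Lagrange.
The subgroups of order 4 are: {(0,0), (0,2), (0,4), (0,6)}; {(0,0), (0,4), (2,0), (2,4)}; {(0,0), (0,4), (2,2), (2,6)}; {(0,0), (1,0), (2,0), (3,0)}; … (7 in all).
So G has 7 subgroups of order 4.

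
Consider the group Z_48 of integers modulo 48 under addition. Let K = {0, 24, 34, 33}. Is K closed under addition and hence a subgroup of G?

33 ∈ K but its inverse 15 ∉ K, so K is not a subgroup.

No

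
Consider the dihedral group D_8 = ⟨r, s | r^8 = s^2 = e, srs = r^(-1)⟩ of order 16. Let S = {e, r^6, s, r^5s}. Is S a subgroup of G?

r^6 ∈ S but its inverse r^2 ∉ S, so S is not a subgroup.

No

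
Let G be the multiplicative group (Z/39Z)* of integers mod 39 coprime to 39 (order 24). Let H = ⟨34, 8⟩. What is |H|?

8

|⟨34⟩| = 4 and |⟨8⟩| = 4, so |H| is a multiple of lcm(4, 4) = 4 and divides |G| = 24.
Closing under the operation: H = {1, 5, 8, 14, 25, 31, 34, 38}, so |H| = 8.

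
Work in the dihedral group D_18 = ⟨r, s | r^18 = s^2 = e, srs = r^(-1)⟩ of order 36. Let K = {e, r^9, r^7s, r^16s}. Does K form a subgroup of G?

Yes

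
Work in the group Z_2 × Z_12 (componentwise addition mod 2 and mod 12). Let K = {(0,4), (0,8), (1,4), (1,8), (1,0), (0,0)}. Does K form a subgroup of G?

|K| = 6 divides |G| = 24, consistent with Lagrange.
K contains the identity, every element's inverse is in K, and K is closed under +: it is a subgroup.
In fact K = ⟨(1,8)⟩.

Yes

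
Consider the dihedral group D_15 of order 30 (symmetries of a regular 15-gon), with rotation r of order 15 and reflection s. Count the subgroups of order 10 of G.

3

|G| = 30 and 10 | 30, so subgroups of order 10 are possible by Lagrange.
The subgroups of order 10 are: {e, r^3, r^6, r^9, r^12, rs, r^4s, r^7s, r^10s, r^13s}; {e, r^3, r^6, r^9, r^12, r^2s, r^5s, r^8s, r^11s, r^14s}; {e, r^3, r^6, r^9, r^12, s, r^3s, r^6s, r^9s, r^12s}.
So G has 3 subgroups of order 10.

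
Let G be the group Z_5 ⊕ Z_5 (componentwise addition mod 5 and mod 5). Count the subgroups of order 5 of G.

|G| = 25 and 5 | 25, so subgroups of order 5 are possible by Lagrange.
The subgroups of order 5 are: {(0,0), (0,1), (0,2), (0,3), (0,4)}; {(0,0), (1,0), (2,0), (3,0), (4,0)}; {(0,0), (1,1), (2,2), (3,3), (4,4)}; {(0,0), (1,2), (2,4), (3,1), (4,3)}; … (6 in all).
So G has 6 subgroups of order 5.

6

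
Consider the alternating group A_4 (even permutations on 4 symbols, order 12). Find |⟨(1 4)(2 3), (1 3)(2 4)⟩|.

|⟨(1 4)(2 3)⟩| = 2 and |⟨(1 3)(2 4)⟩| = 2, so |H| is a multiple of lcm(2, 2) = 2 and divides |G| = 12.
Closing under the operation: H = {e, (1 2)(3 4), (1 3)(2 4), (1 4)(2 3)}, so |H| = 4.

4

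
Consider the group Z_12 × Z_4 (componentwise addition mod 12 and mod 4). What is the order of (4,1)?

The order of (4,1) in Z_12 × Z_4 is lcm(ord(4) in Z_12, ord(1) in Z_4).
ord(4) = 3 and ord(1) = 4, so |⟨(4,1)⟩| = lcm(3, 4) = 12.

12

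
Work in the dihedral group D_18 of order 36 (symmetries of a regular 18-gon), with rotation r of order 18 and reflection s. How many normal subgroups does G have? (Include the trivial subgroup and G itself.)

G has 45 subgroups. Checking conjugation-invariance by order — order 1: 1/1 normal; order 2: 1/19 normal; order 3: 1/1 normal; order 4: 0/9 normal; order 6: 1/7 normal; order 9: 1/1 normal; order 12: 0/3 normal; order 18: 3/3 normal; order 36: 1/1 normal.
Total normal subgroups: 9.

9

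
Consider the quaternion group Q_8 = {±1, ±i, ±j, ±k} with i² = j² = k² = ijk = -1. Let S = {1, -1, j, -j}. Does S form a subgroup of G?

Yes

|S| = 4 divides |G| = 8, consistent with Lagrange.
S contains the identity, every element's inverse is in S, and S is closed under ·: it is a subgroup.
In fact S = ⟨j⟩.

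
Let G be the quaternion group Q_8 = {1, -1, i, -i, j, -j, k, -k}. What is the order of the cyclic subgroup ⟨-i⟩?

4

Computing powers of -i: the smallest k with (-i)^k = e is k = 4.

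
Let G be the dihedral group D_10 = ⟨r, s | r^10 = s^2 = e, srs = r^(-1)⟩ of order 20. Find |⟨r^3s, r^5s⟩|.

|⟨r^3s⟩| = 2 and |⟨r^5s⟩| = 2, so |H| is a multiple of lcm(2, 2) = 2 and divides |G| = 20.
Closing under the operation: H = {e, r^2, r^4, r^6, r^8, rs, r^3s, r^5s, r^7s, r^9s}, so |H| = 10.

10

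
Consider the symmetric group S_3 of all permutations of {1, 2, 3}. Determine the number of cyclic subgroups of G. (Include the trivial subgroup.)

Group the elements of G by the cyclic subgroup they generate; each cyclic subgroup of order d accounts for φ(d) elements.
Cyclic subgroups by order — order 1: 1; order 2: 3; order 3: 1.
Total: 5.

5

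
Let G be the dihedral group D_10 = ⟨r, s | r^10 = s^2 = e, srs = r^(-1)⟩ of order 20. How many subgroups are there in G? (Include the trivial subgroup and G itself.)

|G| = 20, so by Lagrange every subgroup order divides 20. Divisors: 1, 2, 4, 5, 10, 20.
Subgroups by order — order 1: 1; order 2: 11; order 4: 5; order 5: 1; order 10: 3; order 20: 1.
Total: 1 + 11 + 5 + 1 + 3 + 1 = 22.

22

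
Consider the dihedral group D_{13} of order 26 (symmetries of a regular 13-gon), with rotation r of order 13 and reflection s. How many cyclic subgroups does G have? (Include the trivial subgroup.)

A cyclic subgroup of order d is generated by each of its φ(d) elements of order d, so the cyclic subgroups of order d number (#elements of order d)/φ(d).
Cyclic subgroups by order — order 1: 1; order 2: 13; order 13: 1.
Total: 15.

15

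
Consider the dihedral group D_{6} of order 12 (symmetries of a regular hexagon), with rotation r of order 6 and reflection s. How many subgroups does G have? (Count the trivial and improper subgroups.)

16

|G| = 12, so by Lagrange every subgroup order divides 12. Divisors: 1, 2, 3, 4, 6, 12.
Subgroups by order — order 1: 1; order 2: 7; order 3: 1; order 4: 3; order 6: 3; order 12: 1.
Total: 1 + 7 + 1 + 3 + 3 + 1 = 16.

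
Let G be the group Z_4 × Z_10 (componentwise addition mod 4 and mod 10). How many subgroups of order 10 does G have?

3

|G| = 40 and 10 | 40, so subgroups of order 10 are possible by Lagrange.
The subgroups of order 10 are: {(0,0), (0,1), (0,2), (0,3), (0,4), (0,5), (0,6), (0,7), (0,8), (0,9)}; {(0,0), (0,2), (0,4), (0,6), (0,8), (2,0), (2,2), (2,4), (2,6), (2,8)}; {(0,0), (0,2), (0,4), (0,6), (0,8), (2,1), (2,3), (2,5), (2,7), (2,9)}.
So G has 3 subgroups of order 10.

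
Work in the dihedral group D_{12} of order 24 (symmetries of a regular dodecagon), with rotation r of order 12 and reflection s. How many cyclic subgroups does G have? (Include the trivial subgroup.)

Each element a generates a cyclic subgroup ⟨a⟩; distinct elements may generate the same one (a cyclic group of order d has φ(d) generators).
Cyclic subgroups by order — order 1: 1; order 2: 13; order 3: 1; order 4: 1; order 6: 1; order 12: 1.
Total: 18.

18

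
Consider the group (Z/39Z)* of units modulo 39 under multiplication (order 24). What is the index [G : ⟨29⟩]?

4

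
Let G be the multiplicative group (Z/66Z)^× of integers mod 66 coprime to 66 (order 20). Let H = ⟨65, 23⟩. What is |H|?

|⟨65⟩| = 2 and |⟨23⟩| = 2, so |H| is a multiple of lcm(2, 2) = 2 and divides |G| = 20.
Closing under the operation: H = {1, 23, 43, 65}, so |H| = 4.

4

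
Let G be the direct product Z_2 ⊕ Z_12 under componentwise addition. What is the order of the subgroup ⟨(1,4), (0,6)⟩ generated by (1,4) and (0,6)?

12

|⟨(1,4)⟩| = 6 and |⟨(0,6)⟩| = 2, so |H| is a multiple of lcm(6, 2) = 6 and divides |G| = 24.
Closing under the operation: H = {(0,0), (0,2), (0,4), (0,6), (0,8), (0,10), (1,0), (1,2), (1,4), (1,6), (1,8), (1,10)}, so |H| = 12.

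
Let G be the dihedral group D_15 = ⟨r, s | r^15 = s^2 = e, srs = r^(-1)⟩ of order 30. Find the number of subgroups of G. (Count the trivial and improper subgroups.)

28

|G| = 30, so by Lagrange every subgroup order divides 30. Divisors: 1, 2, 3, 5, 6, 10, 15, 30.
Subgroups by order — order 1: 1; order 2: 15; order 3: 1; order 5: 1; order 6: 5; order 10: 3; order 15: 1; order 30: 1.
Total: 1 + 15 + 1 + 1 + 5 + 3 + 1 + 1 = 28.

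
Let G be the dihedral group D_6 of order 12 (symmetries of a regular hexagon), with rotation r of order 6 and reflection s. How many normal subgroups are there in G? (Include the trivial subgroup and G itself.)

7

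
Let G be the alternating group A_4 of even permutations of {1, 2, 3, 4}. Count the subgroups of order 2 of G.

|G| = 12 and 2 | 12, so subgroups of order 2 are possible by Lagrange.
The subgroups of order 2 are: {e, (1 2)(3 4)}; {e, (1 3)(2 4)}; {e, (1 4)(2 3)}.
So G has 3 subgroups of order 2.

3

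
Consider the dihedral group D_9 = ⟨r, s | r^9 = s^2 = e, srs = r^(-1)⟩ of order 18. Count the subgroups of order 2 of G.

|G| = 18 and 2 | 18, so subgroups of order 2 are possible by Lagrange.
The subgroups of order 2 are: {e, r^2s}; {e, r^3s}; {e, r^4s}; {e, r^5s}; … (9 in all).
So G has 9 subgroups of order 2.

9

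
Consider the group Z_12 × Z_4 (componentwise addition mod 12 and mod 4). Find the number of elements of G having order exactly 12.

An element (a,b) has order lcm(ord(a), ord(b)); count pairs with lcm equal to 12.
Enumerating gives 24 such elements.

24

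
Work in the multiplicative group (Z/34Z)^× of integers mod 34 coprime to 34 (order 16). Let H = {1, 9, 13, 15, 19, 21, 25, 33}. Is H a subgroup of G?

|H| = 8 divides |G| = 16, consistent with Lagrange.
H contains the identity, every element's inverse is in H, and H is closed under ·: it is a subgroup.
In fact H = ⟨9⟩.

Yes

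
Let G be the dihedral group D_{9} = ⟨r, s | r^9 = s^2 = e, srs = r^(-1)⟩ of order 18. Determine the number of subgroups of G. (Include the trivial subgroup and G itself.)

16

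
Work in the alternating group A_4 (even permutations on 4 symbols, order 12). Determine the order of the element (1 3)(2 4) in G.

Computing powers of (1 3)(2 4): the smallest k with ((1 3)(2 4))^k = e is k = 2.

2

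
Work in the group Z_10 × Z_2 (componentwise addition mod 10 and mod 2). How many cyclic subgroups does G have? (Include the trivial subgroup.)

A cyclic subgroup of order d is generated by each of its φ(d) elements of order d, so the cyclic subgroups of order d number (#elements of order d)/φ(d).
Cyclic subgroups by order — order 1: 1; order 2: 3; order 5: 1; order 10: 3.
Total: 8.

8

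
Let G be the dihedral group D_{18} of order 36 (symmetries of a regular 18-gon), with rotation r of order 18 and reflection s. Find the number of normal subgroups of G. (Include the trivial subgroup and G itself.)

9

G has 45 subgroups. Checking conjugation-invariance by order — order 1: 1/1 normal; order 2: 1/19 normal; order 3: 1/1 normal; order 4: 0/9 normal; order 6: 1/7 normal; order 9: 1/1 normal; order 12: 0/3 normal; order 18: 3/3 normal; order 36: 1/1 normal.
Total normal subgroups: 9.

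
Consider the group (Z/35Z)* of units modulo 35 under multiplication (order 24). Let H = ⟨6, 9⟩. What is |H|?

12

|⟨6⟩| = 2 and |⟨9⟩| = 6, so |H| is a multiple of lcm(2, 6) = 6 and divides |G| = 24.
Closing under the operation: H = {1, 4, 6, 9, 11, 16, 19, 24, 26, 29, 31, 34}, so |H| = 12.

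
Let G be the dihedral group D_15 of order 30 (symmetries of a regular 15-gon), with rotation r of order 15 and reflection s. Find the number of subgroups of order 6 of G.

|G| = 30 and 6 | 30, so subgroups of order 6 are possible by Lagrange.
The subgroups of order 6 are: {e, r^5, r^10, s, r^5s, r^10s}; {e, r^5, r^10, rs, r^6s, r^11s}; {e, r^5, r^10, r^2s, r^7s, r^12s}; {e, r^5, r^10, r^3s, r^8s, r^13s}; … (5 in all).
So G has 5 subgroups of order 6.

5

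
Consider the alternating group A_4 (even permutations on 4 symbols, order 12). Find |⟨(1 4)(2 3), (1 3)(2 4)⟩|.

4

|⟨(1 4)(2 3)⟩| = 2 and |⟨(1 3)(2 4)⟩| = 2, so |H| is a multiple of lcm(2, 2) = 2 and divides |G| = 12.
Closing under the operation: H = {e, (1 2)(3 4), (1 3)(2 4), (1 4)(2 3)}, so |H| = 4.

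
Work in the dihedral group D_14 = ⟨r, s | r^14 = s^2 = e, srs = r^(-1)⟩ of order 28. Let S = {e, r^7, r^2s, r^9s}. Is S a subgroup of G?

|S| = 4 divides |G| = 28, consistent with Lagrange.
S contains the identity, every element's inverse is in S, and S is closed under ·: it is a subgroup.

Yes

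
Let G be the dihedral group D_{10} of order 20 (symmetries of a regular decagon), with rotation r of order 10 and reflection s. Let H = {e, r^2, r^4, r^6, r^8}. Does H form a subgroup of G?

|H| = 5 divides |G| = 20, consistent with Lagrange.
H contains the identity, every element's inverse is in H, and H is closed under ·: it is a subgroup.
In fact H = ⟨r^4⟩.

Yes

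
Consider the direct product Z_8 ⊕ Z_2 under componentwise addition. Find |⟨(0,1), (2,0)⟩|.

8

|⟨(0,1)⟩| = 2 and |⟨(2,0)⟩| = 4, so |H| is a multiple of lcm(2, 4) = 4 and divides |G| = 16.
Closing under the operation: H = {(0,0), (0,1), (2,0), (2,1), (4,0), (4,1), (6,0), (6,1)}, so |H| = 8.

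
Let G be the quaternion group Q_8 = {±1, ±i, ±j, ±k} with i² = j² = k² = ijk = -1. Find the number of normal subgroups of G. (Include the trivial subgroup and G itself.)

G has 6 subgroups. Checking conjugation-invariance by order — order 1: 1/1 normal; order 2: 1/1 normal; order 4: 3/3 normal; order 8: 1/1 normal.
Total normal subgroups: 6.

6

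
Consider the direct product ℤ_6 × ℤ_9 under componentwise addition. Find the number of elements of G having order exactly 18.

An element (a,b) has order lcm(ord(a), ord(b)); count pairs with lcm equal to 18.
Enumerating gives 18 such elements.

18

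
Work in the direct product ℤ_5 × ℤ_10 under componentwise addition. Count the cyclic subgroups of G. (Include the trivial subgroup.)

A cyclic subgroup of order d is generated by each of its φ(d) elements of order d, so the cyclic subgroups of order d number (#elements of order d)/φ(d).
Cyclic subgroups by order — order 1: 1; order 2: 1; order 5: 6; order 10: 6.
Total: 14.

14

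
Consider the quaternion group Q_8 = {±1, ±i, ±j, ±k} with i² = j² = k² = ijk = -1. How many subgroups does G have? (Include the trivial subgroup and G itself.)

6

|G| = 8, so by Lagrange every subgroup order divides 8. Divisors: 1, 2, 4, 8.
Subgroups by order — order 1: 1; order 2: 1; order 4: 3; order 8: 1.
Total: 1 + 1 + 3 + 1 = 6.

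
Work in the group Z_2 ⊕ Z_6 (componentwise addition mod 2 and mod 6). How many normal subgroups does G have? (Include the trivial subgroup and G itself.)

10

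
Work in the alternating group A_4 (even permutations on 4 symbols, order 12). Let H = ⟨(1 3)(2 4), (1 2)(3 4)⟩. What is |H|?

4

|⟨(1 3)(2 4)⟩| = 2 and |⟨(1 2)(3 4)⟩| = 2, so |H| is a multiple of lcm(2, 2) = 2 and divides |G| = 12.
Closing under the operation: H = {e, (1 2)(3 4), (1 3)(2 4), (1 4)(2 3)}, so |H| = 4.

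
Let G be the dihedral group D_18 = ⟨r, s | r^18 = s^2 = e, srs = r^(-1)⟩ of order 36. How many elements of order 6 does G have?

2

The elements of order 6 are: r^3, r^15.
That's 2.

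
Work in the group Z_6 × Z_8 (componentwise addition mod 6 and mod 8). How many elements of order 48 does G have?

0

An element (a,b) has order lcm(ord(a), ord(b)); count pairs with lcm equal to 48.
Enumerating gives 0 such elements.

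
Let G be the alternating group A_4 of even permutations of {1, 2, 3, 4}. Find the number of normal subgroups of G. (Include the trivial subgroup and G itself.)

G has 10 subgroups. Checking conjugation-invariance by order — order 1: 1/1 normal; order 2: 0/3 normal; order 3: 0/4 normal; order 4: 1/1 normal; order 12: 1/1 normal.
Total normal subgroups: 3.

3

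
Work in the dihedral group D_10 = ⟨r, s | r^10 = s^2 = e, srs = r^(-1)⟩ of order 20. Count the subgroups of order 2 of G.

|G| = 20 and 2 | 20, so subgroups of order 2 are possible by Lagrange.
The subgroups of order 2 are: {e, r^2s}; {e, r^3s}; {e, r^4s}; {e, r^5}; … (11 in all).
So G has 11 subgroups of order 2.

11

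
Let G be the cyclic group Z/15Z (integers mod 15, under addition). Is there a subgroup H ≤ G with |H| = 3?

Yes

3 | 15. A subgroup of order 3 is {0, 5, 10}.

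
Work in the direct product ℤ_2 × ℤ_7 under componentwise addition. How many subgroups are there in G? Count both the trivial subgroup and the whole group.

4

|G| = 14, so by Lagrange every subgroup order divides 14. Divisors: 1, 2, 7, 14.
Subgroups by order — order 1: 1; order 2: 1; order 7: 1; order 14: 1.
Total: 1 + 1 + 1 + 1 = 4.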